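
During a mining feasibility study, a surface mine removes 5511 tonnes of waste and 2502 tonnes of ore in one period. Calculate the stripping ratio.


Stripping ratio = waste tonnage / ore tonnage
= 5511 / 2502
= 2.2026

2.2026


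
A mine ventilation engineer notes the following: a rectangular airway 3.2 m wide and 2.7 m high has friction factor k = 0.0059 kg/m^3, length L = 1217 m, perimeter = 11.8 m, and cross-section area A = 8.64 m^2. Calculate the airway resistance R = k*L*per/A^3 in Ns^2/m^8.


Compute the numerator:
k * L * per = 0.0059 * 1217 * 11.8
= 84.72754
Compute the denominator:
A^3 = 8.64^3 = 644.972544
Resistance:
R = 84.72754 / 644.972544
= 0.1314 Ns^2/m^8

0.1314 Ns^2/m^8


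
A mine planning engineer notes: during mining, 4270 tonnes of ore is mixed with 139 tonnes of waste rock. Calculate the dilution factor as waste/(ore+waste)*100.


Total material = ore + waste
= 4270 + 139 = 4409 tonnes
Dilution = waste / total * 100
= 139 / 4409 * 100
= 0.03152642323 * 100
= 3.1526%

3.1526%


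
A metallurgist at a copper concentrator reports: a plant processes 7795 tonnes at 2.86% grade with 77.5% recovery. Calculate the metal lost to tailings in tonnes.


Total metal in feed:
= 7795 * 2.86 / 100 = 222.937 tonnes
Metal recovered:
= 222.937 * 77.5 / 100 = 172.776175 tonnes
Metal lost to tailings:
= 222.937 - 172.776175
= 50.1608 tonnes

50.1608 tonnes


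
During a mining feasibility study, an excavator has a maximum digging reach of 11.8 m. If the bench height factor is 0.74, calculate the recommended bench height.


8.732 m

Bench height = reach * factor
= 11.8 * 0.74
= 8.732 m


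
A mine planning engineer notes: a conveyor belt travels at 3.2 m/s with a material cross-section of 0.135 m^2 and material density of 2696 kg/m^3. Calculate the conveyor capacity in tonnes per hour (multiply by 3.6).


Volumetric flow = speed * area
= 3.2 * 0.135 = 0.432 m^3/s
Mass flow = volumetric * density
= 0.432 * 2696 = 1164.672 kg/s
Convert to t/h: multiply by 3.6
Capacity = 1164.672 * 3.6
= 4192.8192 t/h

4192.8192 t/h


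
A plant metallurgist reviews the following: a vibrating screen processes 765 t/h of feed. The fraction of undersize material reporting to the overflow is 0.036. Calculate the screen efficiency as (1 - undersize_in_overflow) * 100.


Screen efficiency = (1 - fraction of undersize in overflow) * 100
= (1 - 0.036) * 100
= 0.964 * 100
= 96.4%

96.4%


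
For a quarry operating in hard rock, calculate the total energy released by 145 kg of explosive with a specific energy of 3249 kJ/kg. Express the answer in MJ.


471.105 MJ

Energy = mass * specific_energy / 1000
= 145 * 3249 / 1000
= 471105 / 1000
= 471.105 MJ


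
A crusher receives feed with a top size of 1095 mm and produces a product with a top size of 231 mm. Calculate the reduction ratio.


Reduction ratio = feed size / product size
= 1095 / 231
= 4.7403

4.7403


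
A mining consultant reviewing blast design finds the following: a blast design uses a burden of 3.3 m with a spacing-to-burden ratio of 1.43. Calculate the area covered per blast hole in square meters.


15.5727 m^2

First, find the spacing:
Spacing = burden * ratio = 3.3 * 1.43
= 4.719 m
Then, calculate the area:
Area = burden * spacing = 3.3 * 4.719
= 15.5727 m^2


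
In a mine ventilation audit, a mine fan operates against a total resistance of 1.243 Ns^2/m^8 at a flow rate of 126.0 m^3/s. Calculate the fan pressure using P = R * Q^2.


Compute Q^2:
Q^2 = 126.0^2 = 15876.0
Compute pressure:
P = R * Q^2 = 1.243 * 15876.0
= 19733.868 Pa

19733.868 Pa


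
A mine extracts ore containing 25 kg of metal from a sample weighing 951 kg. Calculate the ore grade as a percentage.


Ore grade = (metal mass / ore mass) * 100
= (25 / 951) * 100
= 0.02628811777 * 100
= 2.6288%

2.6288%


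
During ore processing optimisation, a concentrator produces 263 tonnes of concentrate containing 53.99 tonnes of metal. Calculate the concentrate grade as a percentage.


20.5285%

Grade = (metal in concentrate / concentrate mass) * 100
= (53.99 / 263) * 100
= 0.2052851711 * 100
= 20.5285%


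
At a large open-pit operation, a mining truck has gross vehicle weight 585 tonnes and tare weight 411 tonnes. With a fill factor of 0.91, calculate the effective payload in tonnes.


Maximum payload = gross - tare
= 585 - 411 = 174 tonnes
Effective payload = max payload * fill factor
= 174 * 0.91
= 158.34 tonnes

158.34 tonnes


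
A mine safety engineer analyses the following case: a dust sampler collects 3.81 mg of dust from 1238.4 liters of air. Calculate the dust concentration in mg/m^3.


Convert liters to m^3: 1 m^3 = 1000 L
Concentration = mass / volume * 1000
= 3.81 / 1238.4 * 1000
= 0.003076550388 * 1000
= 3.0766 mg/m^3

3.0766 mg/m^3


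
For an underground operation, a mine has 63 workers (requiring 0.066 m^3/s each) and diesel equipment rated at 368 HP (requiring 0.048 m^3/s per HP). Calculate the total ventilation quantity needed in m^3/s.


Airflow for workers:
Q_people = 63 * 0.066 = 4.158 m^3/s
Airflow for diesel equipment:
Q_diesel = 368 * 0.048 = 17.664 m^3/s
Total ventilation:
Q_total = 4.158 + 17.664
= 21.822 m^3/s

21.822 m^3/s


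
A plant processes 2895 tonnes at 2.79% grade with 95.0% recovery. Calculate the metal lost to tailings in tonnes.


4.0385 tonnes

Total metal in feed:
= 2895 * 2.79 / 100 = 80.7705 tonnes
Metal recovered:
= 80.7705 * 95.0 / 100 = 76.731975 tonnes
Metal lost to tailings:
= 80.7705 - 76.731975
= 4.0385 tonnes


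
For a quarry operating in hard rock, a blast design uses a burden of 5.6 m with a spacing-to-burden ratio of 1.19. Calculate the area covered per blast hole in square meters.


First, find the spacing:
Spacing = burden * ratio = 5.6 * 1.19
= 6.664 m
Then, calculate the area:
Area = burden * spacing = 5.6 * 6.664
= 37.3184 m^2

37.3184 m^2


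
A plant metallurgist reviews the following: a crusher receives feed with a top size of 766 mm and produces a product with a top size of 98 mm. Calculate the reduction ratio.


7.8163

Reduction ratio = feed size / product size
= 766 / 98
= 7.8163


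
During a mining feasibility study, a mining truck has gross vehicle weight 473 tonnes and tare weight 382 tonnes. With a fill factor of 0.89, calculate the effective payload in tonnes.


Maximum payload = gross - tare
= 473 - 382 = 91 tonnes
Effective payload = max payload * fill factor
= 91 * 0.89
= 80.99 tonnes

80.99 tonnes


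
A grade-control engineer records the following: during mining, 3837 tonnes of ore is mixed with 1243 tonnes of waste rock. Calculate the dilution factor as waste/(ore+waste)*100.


24.4685%

Total material = ore + waste
= 3837 + 1243 = 5080 tonnes
Dilution = waste / total * 100
= 1243 / 5080 * 100
= 0.2446850394 * 100
= 24.4685%


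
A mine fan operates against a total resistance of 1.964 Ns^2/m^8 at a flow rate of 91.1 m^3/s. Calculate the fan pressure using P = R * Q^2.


16299.6484 Pa

Compute Q^2:
Q^2 = 91.1^2 = 8299.21
Compute pressure:
P = R * Q^2 = 1.964 * 8299.21
= 16299.6484 Pa


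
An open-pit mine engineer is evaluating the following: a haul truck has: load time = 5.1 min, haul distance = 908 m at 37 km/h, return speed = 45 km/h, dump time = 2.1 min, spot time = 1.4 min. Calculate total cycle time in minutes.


11.2831 min

Convert haul speed to m/min: 37 * 1000/60 = 616.6666667 m/min
Haul time = 908 / 616.6666667 = 1.472432432 min
Convert return speed to m/min: 45 * 1000/60 = 750 m/min
Return time = 908 / 750 = 1.210666667 min
Total cycle time:
= 5.1 + 1.472432432 + 2.1 + 1.210666667 + 1.4
= 11.2831 min


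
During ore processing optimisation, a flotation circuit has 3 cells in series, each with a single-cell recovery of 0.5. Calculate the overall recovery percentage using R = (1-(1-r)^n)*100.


87.5%

Complement of single-cell recovery:
1 - r = 1 - 0.5 = 0.5
Raise to power n:
(1 - r)^3 = 0.5^3 = 0.125
Overall recovery:
R = (1 - 0.125) * 100
= 87.5%


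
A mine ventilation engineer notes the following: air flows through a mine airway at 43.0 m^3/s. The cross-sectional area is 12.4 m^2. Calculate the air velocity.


Velocity = flow rate / cross-sectional area
= 43.0 / 12.4
= 3.4677 m/s

3.4677 m/s


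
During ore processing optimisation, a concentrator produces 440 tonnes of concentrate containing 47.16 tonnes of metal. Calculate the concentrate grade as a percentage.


Grade = (metal in concentrate / concentrate mass) * 100
= (47.16 / 440) * 100
= 0.1071818182 * 100
= 10.7182%

10.7182%


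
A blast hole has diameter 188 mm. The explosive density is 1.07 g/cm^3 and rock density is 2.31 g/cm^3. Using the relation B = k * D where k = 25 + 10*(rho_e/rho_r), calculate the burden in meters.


5.5708 m

First, compute k:
rho_e / rho_r = 1.07 / 2.31 = 0.4632034632
k = 25 + 10 * 0.4632034632 = 29.63203463
Then, compute burden:
B = k * D / 1000 = 29.63203463 * 188 / 1000
= 5570.822511 / 1000
= 5.5708 m


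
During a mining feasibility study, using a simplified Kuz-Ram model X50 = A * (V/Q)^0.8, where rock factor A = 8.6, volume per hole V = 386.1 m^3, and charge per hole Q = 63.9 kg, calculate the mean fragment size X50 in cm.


36.2625 cm

Compute V/Q:
V/Q = 386.1 / 63.9 = 6.042253521
Raise to the power 0.8:
(V/Q)^0.8 = 6.042253521^0.8 = 4.216568449
Multiply by A:
X50 = 8.6 * 4.216568449
= 36.2625 cm


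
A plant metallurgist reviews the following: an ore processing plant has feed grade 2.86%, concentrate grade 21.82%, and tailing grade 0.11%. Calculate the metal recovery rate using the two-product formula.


96.641%

Using the two-product formula:
R = 100 * c * (f - t) / (f * (c - t))
Numerator = 100 * 21.82 * (2.86 - 0.11)
= 100 * 21.82 * 2.75
= 6000.5
Denominator = 2.86 * (21.82 - 0.11)
= 2.86 * 21.71
= 62.0906
R = 6000.5 / 62.0906
= 96.641%


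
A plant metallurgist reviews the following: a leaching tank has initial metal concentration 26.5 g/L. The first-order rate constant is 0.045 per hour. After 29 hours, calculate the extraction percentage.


72.8827%

Compute the exponent:
-k * t = -0.045 * 29 = -1.305
Remaining concentration:
C = 26.5 * exp(-1.305)
= 26.5 * 0.271172535
= 7.186072179 g/L
Extracted = 26.5 - 7.186072179 = 19.31392782 g/L
Extraction % = 19.31392782 / 26.5 * 100
= 72.8827%


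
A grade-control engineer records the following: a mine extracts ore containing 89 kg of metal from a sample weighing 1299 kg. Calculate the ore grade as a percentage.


Ore grade = (metal mass / ore mass) * 100
= (89 / 1299) * 100
= 0.06851424172 * 100
= 6.8514%

6.8514%


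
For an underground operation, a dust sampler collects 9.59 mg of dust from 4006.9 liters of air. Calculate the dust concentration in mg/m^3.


Convert liters to m^3: 1 m^3 = 1000 L
Concentration = mass / volume * 1000
= 9.59 / 4006.9 * 1000
= 0.002393371434 * 1000
= 2.3934 mg/m^3

2.3934 mg/m^3


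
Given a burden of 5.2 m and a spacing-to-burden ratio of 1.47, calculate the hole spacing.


Spacing = burden * ratio
= 5.2 * 1.47
= 7.644 m

7.644 m


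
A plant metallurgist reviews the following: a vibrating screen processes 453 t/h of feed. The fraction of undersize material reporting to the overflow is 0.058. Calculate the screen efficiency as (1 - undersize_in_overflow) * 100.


Screen efficiency = (1 - fraction of undersize in overflow) * 100
= (1 - 0.058) * 100
= 0.942 * 100
= 94.2%

94.2%


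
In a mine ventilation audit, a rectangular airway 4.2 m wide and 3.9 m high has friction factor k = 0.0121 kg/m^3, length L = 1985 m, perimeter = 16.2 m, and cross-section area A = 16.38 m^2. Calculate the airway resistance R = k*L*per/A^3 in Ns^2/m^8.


Compute the numerator:
k * L * per = 0.0121 * 1985 * 16.2
= 389.0997
Compute the denominator:
A^3 = 16.38^3 = 4394.826072
Resistance:
R = 389.0997 / 4394.826072
= 0.0885 Ns^2/m^8

0.0885 Ns^2/m^8


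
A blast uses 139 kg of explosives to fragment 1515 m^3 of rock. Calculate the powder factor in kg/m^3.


0.0917 kg/m^3

Powder factor = explosive mass / rock volume
= 139 / 1515
= 0.0917 kg/m^3


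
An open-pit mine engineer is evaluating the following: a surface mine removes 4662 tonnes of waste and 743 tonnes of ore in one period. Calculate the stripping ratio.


Stripping ratio = waste tonnage / ore tonnage
= 4662 / 743
= 6.2746

6.2746


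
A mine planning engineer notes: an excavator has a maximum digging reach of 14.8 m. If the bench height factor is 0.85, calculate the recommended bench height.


12.58 m

Bench height = reach * factor
= 14.8 * 0.85
= 12.58 m


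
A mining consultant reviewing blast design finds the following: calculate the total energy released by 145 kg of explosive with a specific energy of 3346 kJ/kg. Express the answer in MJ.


485.17 MJ

Energy = mass * specific_energy / 1000
= 145 * 3346 / 1000
= 485170 / 1000
= 485.17 MJ


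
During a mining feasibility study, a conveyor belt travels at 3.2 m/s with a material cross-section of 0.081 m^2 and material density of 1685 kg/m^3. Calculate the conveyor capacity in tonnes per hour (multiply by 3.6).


Volumetric flow = speed * area
= 3.2 * 0.081 = 0.2592 m^3/s
Mass flow = volumetric * density
= 0.2592 * 1685 = 436.752 kg/s
Convert to t/h: multiply by 3.6
Capacity = 436.752 * 3.6
= 1572.3072 t/h

1572.3072 t/h


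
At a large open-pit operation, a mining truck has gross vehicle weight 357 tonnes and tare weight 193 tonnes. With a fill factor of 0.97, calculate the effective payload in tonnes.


159.08 tonnes

Maximum payload = gross - tare
= 357 - 193 = 164 tonnes
Effective payload = max payload * fill factor
= 164 * 0.97
= 159.08 tonnes


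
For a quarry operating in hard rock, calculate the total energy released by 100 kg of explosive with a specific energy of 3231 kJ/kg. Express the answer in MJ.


323.1 MJ

Energy = mass * specific_energy / 1000
= 100 * 3231 / 1000
= 323100 / 1000
= 323.1 MJ


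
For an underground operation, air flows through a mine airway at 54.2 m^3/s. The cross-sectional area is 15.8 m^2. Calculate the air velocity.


Velocity = flow rate / cross-sectional area
= 54.2 / 15.8
= 3.4304 m/s

3.4304 m/s


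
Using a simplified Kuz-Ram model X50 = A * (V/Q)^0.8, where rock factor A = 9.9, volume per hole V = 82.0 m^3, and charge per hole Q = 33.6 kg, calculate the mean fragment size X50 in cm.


Compute V/Q:
V/Q = 82.0 / 33.6 = 2.44047619
Raise to the power 0.8:
(V/Q)^0.8 = 2.44047619^0.8 = 2.041642323
Multiply by A:
X50 = 9.9 * 2.041642323
= 20.2123 cm

20.2123 cm


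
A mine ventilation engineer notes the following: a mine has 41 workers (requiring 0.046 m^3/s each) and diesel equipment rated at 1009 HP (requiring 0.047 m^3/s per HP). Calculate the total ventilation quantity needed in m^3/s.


49.309 m^3/s

Airflow for workers:
Q_people = 41 * 0.046 = 1.886 m^3/s
Airflow for diesel equipment:
Q_diesel = 1009 * 0.047 = 47.423 m^3/s
Total ventilation:
Q_total = 1.886 + 47.423
= 49.309 m^3/s


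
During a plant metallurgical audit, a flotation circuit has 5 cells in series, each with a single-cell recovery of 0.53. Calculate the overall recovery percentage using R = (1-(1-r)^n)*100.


97.7065%

Complement of single-cell recovery:
1 - r = 1 - 0.53 = 0.47
Raise to power n:
(1 - r)^5 = 0.47^5 = 0.0229345007
Overall recovery:
R = (1 - 0.0229345007) * 100
= 97.7065%


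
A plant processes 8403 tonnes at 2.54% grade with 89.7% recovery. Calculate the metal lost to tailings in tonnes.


Total metal in feed:
= 8403 * 2.54 / 100 = 213.4362 tonnes
Metal recovered:
= 213.4362 * 89.7 / 100 = 191.4522714 tonnes
Metal lost to tailings:
= 213.4362 - 191.4522714
= 21.9839 tonnes

21.9839 tonnes


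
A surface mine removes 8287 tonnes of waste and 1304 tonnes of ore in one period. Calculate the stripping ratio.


6.3551

Stripping ratio = waste tonnage / ore tonnage
= 8287 / 1304
= 6.3551


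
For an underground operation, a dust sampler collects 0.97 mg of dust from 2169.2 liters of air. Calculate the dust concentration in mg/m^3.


0.4472 mg/m^3

Convert liters to m^3: 1 m^3 = 1000 L
Concentration = mass / volume * 1000
= 0.97 / 2169.2 * 1000
= 0.0004471694634 * 1000
= 0.4472 mg/m^3


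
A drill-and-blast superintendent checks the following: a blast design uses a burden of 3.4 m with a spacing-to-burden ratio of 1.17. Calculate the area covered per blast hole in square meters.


First, find the spacing:
Spacing = burden * ratio = 3.4 * 1.17
= 3.978 m
Then, calculate the area:
Area = burden * spacing = 3.4 * 3.978
= 13.5252 m^2

13.5252 m^2


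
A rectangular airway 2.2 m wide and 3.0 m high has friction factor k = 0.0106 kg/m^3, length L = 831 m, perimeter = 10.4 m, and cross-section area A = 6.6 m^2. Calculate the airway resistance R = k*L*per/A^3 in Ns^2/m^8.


Compute the numerator:
k * L * per = 0.0106 * 831 * 10.4
= 91.60944
Compute the denominator:
A^3 = 6.6^3 = 287.496
Resistance:
R = 91.60944 / 287.496
= 0.3186 Ns^2/m^8

0.3186 Ns^2/m^8


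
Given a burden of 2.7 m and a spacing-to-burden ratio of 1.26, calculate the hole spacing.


Spacing = burden * ratio
= 2.7 * 1.26
= 3.402 m

3.402 m


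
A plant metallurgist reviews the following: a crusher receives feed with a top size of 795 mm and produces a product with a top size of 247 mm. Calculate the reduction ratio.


3.2186

Reduction ratio = feed size / product size
= 795 / 247
= 3.2186


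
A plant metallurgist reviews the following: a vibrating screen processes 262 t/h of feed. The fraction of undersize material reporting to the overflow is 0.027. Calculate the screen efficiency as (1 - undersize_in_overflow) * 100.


97.3%

Screen efficiency = (1 - fraction of undersize in overflow) * 100
= (1 - 0.027) * 100
= 0.973 * 100
= 97.3%


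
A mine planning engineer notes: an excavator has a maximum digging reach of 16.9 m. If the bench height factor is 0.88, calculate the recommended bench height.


Bench height = reach * factor
= 16.9 * 0.88
= 14.872 m

14.872 m


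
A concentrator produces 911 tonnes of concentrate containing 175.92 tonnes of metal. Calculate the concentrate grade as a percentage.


19.3106%

Grade = (metal in concentrate / concentrate mass) * 100
= (175.92 / 911) * 100
= 0.1931064764 * 100
= 19.3106%


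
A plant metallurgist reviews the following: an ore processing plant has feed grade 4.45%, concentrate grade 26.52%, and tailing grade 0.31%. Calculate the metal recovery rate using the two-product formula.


Using the two-product formula:
R = 100 * c * (f - t) / (f * (c - t))
Numerator = 100 * 26.52 * (4.45 - 0.31)
= 100 * 26.52 * 4.14
= 10979.28
Denominator = 4.45 * (26.52 - 0.31)
= 4.45 * 26.21
= 116.6345
R = 10979.28 / 116.6345
= 94.1341%

94.1341%


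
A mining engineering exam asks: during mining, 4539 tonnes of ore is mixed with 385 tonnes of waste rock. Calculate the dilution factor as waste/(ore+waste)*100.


7.8188%

Total material = ore + waste
= 4539 + 385 = 4924 tonnes
Dilution = waste / total * 100
= 385 / 4924 * 100
= 0.07818846466 * 100
= 7.8188%


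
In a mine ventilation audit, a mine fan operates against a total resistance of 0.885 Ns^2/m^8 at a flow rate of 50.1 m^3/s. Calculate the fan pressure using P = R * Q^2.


Compute Q^2:
Q^2 = 50.1^2 = 2510.01
Compute pressure:
P = R * Q^2 = 0.885 * 2510.01
= 2221.3589 Pa

2221.3589 Pa


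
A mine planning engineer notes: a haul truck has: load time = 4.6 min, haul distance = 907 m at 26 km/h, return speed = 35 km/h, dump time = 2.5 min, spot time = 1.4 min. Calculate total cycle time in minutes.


12.1479 min

Convert haul speed to m/min: 26 * 1000/60 = 433.3333333 m/min
Haul time = 907 / 433.3333333 = 2.093076923 min
Convert return speed to m/min: 35 * 1000/60 = 583.3333333 m/min
Return time = 907 / 583.3333333 = 1.554857143 min
Total cycle time:
= 4.6 + 2.093076923 + 2.5 + 1.554857143 + 1.4
= 12.1479 min


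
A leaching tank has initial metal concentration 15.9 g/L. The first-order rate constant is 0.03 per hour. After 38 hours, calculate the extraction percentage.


68.0181%

Compute the exponent:
-k * t = -0.03 * 38 = -1.14
Remaining concentration:
C = 15.9 * exp(-1.14)
= 15.9 * 0.3198190218
= 5.085122447 g/L
Extracted = 15.9 - 5.085122447 = 10.81487755 g/L
Extraction % = 10.81487755 / 15.9 * 100
= 68.0181%


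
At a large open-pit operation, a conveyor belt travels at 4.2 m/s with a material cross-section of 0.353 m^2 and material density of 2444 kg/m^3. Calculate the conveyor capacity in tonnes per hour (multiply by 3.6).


Volumetric flow = speed * area
= 4.2 * 0.353 = 1.4826 m^3/s
Mass flow = volumetric * density
= 1.4826 * 2444 = 3623.4744 kg/s
Convert to t/h: multiply by 3.6
Capacity = 3623.4744 * 3.6
= 13044.5078 t/h

13044.5078 t/h


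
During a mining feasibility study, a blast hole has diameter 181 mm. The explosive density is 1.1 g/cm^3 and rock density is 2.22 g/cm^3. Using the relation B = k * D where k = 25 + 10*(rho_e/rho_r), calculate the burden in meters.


First, compute k:
rho_e / rho_r = 1.1 / 2.22 = 0.4954954955
k = 25 + 10 * 0.4954954955 = 29.95495495
Then, compute burden:
B = k * D / 1000 = 29.95495495 * 181 / 1000
= 5421.846847 / 1000
= 5.4218 m

5.4218 m


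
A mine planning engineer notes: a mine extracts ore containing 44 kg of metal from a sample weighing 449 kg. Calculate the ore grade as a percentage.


9.7996%

Ore grade = (metal mass / ore mass) * 100
= (44 / 449) * 100
= 0.09799554566 * 100
= 9.7996%


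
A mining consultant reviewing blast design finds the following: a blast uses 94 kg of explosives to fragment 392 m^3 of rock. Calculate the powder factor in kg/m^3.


Powder factor = explosive mass / rock volume
= 94 / 392
= 0.2398 kg/m^3

0.2398 kg/m^3


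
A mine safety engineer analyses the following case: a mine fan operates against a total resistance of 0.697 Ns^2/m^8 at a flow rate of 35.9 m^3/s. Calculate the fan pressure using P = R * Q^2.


Compute Q^2:
Q^2 = 35.9^2 = 1288.81
Compute pressure:
P = R * Q^2 = 0.697 * 1288.81
= 898.3006 Pa

898.3006 Pa


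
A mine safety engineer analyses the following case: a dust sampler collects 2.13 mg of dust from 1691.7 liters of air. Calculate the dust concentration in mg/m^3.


Convert liters to m^3: 1 m^3 = 1000 L
Concentration = mass / volume * 1000
= 2.13 / 1691.7 * 1000
= 0.001259088491 * 1000
= 1.2591 mg/m^3

1.2591 mg/m^3


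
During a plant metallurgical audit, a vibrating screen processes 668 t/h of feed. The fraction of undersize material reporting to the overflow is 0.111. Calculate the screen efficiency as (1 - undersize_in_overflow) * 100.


Screen efficiency = (1 - fraction of undersize in overflow) * 100
= (1 - 0.111) * 100
= 0.889 * 100
= 88.9%

88.9%


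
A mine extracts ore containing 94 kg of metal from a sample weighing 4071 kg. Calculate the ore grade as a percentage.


2.309%

Ore grade = (metal mass / ore mass) * 100
= (94 / 4071) * 100
= 0.02309014984 * 100
= 2.309%


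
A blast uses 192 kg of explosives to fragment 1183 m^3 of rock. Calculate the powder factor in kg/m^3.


Powder factor = explosive mass / rock volume
= 192 / 1183
= 0.1623 kg/m^3

0.1623 kg/m^3


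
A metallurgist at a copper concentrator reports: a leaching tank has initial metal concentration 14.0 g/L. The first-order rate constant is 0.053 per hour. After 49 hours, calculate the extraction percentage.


92.5503%

Compute the exponent:
-k * t = -0.053 * 49 = -2.597
Remaining concentration:
C = 14.0 * exp(-2.597)
= 14.0 * 0.07449673351
= 1.042954269 g/L
Extracted = 14.0 - 1.042954269 = 12.95704573 g/L
Extraction % = 12.95704573 / 14.0 * 100
= 92.5503%


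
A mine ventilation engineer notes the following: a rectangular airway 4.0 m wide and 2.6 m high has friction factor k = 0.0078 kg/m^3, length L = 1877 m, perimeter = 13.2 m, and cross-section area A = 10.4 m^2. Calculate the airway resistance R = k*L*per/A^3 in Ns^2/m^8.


Compute the numerator:
k * L * per = 0.0078 * 1877 * 13.2
= 193.25592
Compute the denominator:
A^3 = 10.4^3 = 1124.864
Resistance:
R = 193.25592 / 1124.864
= 0.1718 Ns^2/m^8

0.1718 Ns^2/m^8


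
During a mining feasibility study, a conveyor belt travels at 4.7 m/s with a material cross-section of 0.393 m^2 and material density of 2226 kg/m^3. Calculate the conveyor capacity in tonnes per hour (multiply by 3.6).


14801.9206 t/h

Volumetric flow = speed * area
= 4.7 * 0.393 = 1.8471 m^3/s
Mass flow = volumetric * density
= 1.8471 * 2226 = 4111.6446 kg/s
Convert to t/h: multiply by 3.6
Capacity = 4111.6446 * 3.6
= 14801.9206 t/h


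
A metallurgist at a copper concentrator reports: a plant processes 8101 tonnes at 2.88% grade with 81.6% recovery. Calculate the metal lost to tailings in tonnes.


42.9288 tonnes

Total metal in feed:
= 8101 * 2.88 / 100 = 233.3088 tonnes
Metal recovered:
= 233.3088 * 81.6 / 100 = 190.3799808 tonnes
Metal lost to tailings:
= 233.3088 - 190.3799808
= 42.9288 tonnes


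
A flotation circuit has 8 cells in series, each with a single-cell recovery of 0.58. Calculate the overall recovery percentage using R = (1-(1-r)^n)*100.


Complement of single-cell recovery:
1 - r = 1 - 0.58 = 0.42
Raise to power n:
(1 - r)^8 = 0.42^8 = 0.0009682651996
Overall recovery:
R = (1 - 0.0009682651996) * 100
= 99.9032%

99.9032%


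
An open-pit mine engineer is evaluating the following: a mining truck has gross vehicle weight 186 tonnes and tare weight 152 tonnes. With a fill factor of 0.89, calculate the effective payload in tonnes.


Maximum payload = gross - tare
= 186 - 152 = 34 tonnes
Effective payload = max payload * fill factor
= 34 * 0.89
= 30.26 tonnes

30.26 tonnes


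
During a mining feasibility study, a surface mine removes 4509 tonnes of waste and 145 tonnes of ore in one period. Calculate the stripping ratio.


31.0966

Stripping ratio = waste tonnage / ore tonnage
= 4509 / 145
= 31.0966


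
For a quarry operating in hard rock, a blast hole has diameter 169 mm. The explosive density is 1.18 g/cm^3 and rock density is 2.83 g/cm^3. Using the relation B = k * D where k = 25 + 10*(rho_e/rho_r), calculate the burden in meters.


4.9297 m

First, compute k:
rho_e / rho_r = 1.18 / 2.83 = 0.4169611307
k = 25 + 10 * 0.4169611307 = 29.16961131
Then, compute burden:
B = k * D / 1000 = 29.16961131 * 169 / 1000
= 4929.664311 / 1000
= 4.9297 m


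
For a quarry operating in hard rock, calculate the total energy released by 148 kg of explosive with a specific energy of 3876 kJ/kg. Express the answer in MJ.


573.648 MJ

Energy = mass * specific_energy / 1000
= 148 * 3876 / 1000
= 573648 / 1000
= 573.648 MJ


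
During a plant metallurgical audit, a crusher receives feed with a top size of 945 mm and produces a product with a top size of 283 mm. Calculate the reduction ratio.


Reduction ratio = feed size / product size
= 945 / 283
= 3.3392

3.3392


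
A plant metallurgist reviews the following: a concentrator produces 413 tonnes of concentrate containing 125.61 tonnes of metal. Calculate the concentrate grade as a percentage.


30.414%

Grade = (metal in concentrate / concentrate mass) * 100
= (125.61 / 413) * 100
= 0.3041404358 * 100
= 30.414%


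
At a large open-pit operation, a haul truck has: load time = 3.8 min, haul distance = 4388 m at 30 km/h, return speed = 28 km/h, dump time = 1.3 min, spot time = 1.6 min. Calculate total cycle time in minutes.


24.8789 min

Convert haul speed to m/min: 30 * 1000/60 = 500 m/min
Haul time = 4388 / 500 = 8.776 min
Convert return speed to m/min: 28 * 1000/60 = 466.6666667 m/min
Return time = 4388 / 466.6666667 = 9.402857143 min
Total cycle time:
= 3.8 + 8.776 + 1.3 + 9.402857143 + 1.6
= 24.8789 min


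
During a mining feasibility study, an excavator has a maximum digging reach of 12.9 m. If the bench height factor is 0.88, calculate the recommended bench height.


11.352 m

Bench height = reach * factor
= 12.9 * 0.88
= 11.352 m


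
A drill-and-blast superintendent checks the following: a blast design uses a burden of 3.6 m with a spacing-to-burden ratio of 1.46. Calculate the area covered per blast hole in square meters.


First, find the spacing:
Spacing = burden * ratio = 3.6 * 1.46
= 5.256 m
Then, calculate the area:
Area = burden * spacing = 3.6 * 5.256
= 18.9216 m^2

18.9216 m^2


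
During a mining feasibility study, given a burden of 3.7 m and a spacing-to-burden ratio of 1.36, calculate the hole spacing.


Spacing = burden * ratio
= 3.7 * 1.36
= 5.032 m

5.032 m


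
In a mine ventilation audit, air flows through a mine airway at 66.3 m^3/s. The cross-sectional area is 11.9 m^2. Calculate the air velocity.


5.5714 m/s

Velocity = flow rate / cross-sectional area
= 66.3 / 11.9
= 5.5714 m/s


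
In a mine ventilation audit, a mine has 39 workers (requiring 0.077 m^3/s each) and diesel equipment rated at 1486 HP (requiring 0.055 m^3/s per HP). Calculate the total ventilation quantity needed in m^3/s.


84.733 m^3/s

Airflow for workers:
Q_people = 39 * 0.077 = 3.003 m^3/s
Airflow for diesel equipment:
Q_diesel = 1486 * 0.055 = 81.73 m^3/s
Total ventilation:
Q_total = 3.003 + 81.73
= 84.733 m^3/s


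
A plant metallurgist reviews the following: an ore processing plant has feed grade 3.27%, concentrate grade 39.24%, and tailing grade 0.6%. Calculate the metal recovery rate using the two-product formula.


82.9193%

Using the two-product formula:
R = 100 * c * (f - t) / (f * (c - t))
Numerator = 100 * 39.24 * (3.27 - 0.6)
= 100 * 39.24 * 2.67
= 10477.08
Denominator = 3.27 * (39.24 - 0.6)
= 3.27 * 38.64
= 126.3528
R = 10477.08 / 126.3528
= 82.9193%


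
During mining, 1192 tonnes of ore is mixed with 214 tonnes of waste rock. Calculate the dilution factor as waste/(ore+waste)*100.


15.2205%

Total material = ore + waste
= 1192 + 214 = 1406 tonnes
Dilution = waste / total * 100
= 214 / 1406 * 100
= 0.1522048364 * 100
= 15.2205%


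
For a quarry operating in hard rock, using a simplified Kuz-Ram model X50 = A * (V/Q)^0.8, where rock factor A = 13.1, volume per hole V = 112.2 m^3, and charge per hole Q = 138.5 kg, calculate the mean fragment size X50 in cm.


Compute V/Q:
V/Q = 112.2 / 138.5 = 0.8101083032
Raise to the power 0.8:
(V/Q)^0.8 = 0.8101083032^0.8 = 0.8449567249
Multiply by A:
X50 = 13.1 * 0.8449567249
= 11.0689 cm

11.0689 cm


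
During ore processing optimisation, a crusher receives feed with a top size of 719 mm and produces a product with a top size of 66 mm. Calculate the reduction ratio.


Reduction ratio = feed size / product size
= 719 / 66
= 10.8939

10.8939


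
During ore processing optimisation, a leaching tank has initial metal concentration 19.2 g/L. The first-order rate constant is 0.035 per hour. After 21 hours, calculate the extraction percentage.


52.0495%

Compute the exponent:
-k * t = -0.035 * 21 = -0.735
Remaining concentration:
C = 19.2 * exp(-0.735)
= 19.2 * 0.479505459
= 9.206504812 g/L
Extracted = 19.2 - 9.206504812 = 9.993495188 g/L
Extraction % = 9.993495188 / 19.2 * 100
= 52.0495%


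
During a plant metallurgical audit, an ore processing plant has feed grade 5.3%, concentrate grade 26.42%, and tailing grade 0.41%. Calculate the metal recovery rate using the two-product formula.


93.7185%

Using the two-product formula:
R = 100 * c * (f - t) / (f * (c - t))
Numerator = 100 * 26.42 * (5.3 - 0.41)
= 100 * 26.42 * 4.89
= 12919.38
Denominator = 5.3 * (26.42 - 0.41)
= 5.3 * 26.01
= 137.853
R = 12919.38 / 137.853
= 93.7185%


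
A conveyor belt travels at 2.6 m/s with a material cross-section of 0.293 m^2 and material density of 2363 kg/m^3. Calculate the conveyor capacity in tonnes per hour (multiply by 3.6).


Volumetric flow = speed * area
= 2.6 * 0.293 = 0.7618 m^3/s
Mass flow = volumetric * density
= 0.7618 * 2363 = 1800.1334 kg/s
Convert to t/h: multiply by 3.6
Capacity = 1800.1334 * 3.6
= 6480.4802 t/h

6480.4802 t/h


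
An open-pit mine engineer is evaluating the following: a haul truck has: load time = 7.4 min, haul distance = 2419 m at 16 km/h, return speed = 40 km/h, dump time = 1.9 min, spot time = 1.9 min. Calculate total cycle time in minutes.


Convert haul speed to m/min: 16 * 1000/60 = 266.6666667 m/min
Haul time = 2419 / 266.6666667 = 9.07125 min
Convert return speed to m/min: 40 * 1000/60 = 666.6666667 m/min
Return time = 2419 / 666.6666667 = 3.6285 min
Total cycle time:
= 7.4 + 9.07125 + 1.9 + 3.6285 + 1.9
= 23.8998 min

23.8998 min


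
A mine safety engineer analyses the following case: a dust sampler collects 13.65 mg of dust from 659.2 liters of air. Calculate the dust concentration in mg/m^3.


20.7069 mg/m^3

Convert liters to m^3: 1 m^3 = 1000 L
Concentration = mass / volume * 1000
= 13.65 / 659.2 * 1000
= 0.02070691748 * 1000
= 20.7069 mg/m^3


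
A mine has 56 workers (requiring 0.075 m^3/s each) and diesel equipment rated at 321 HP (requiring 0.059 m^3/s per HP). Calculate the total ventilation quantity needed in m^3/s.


Airflow for workers:
Q_people = 56 * 0.075 = 4.2 m^3/s
Airflow for diesel equipment:
Q_diesel = 321 * 0.059 = 18.939 m^3/s
Total ventilation:
Q_total = 4.2 + 18.939
= 23.139 m^3/s

23.139 m^3/s


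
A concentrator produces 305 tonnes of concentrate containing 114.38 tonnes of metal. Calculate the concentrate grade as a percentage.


Grade = (metal in concentrate / concentrate mass) * 100
= (114.38 / 305) * 100
= 0.3750163934 * 100
= 37.5016%

37.5016%


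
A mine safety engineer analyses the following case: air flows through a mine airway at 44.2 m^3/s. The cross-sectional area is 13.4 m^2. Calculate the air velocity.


3.2985 m/s

Velocity = flow rate / cross-sectional area
= 44.2 / 13.4
= 3.2985 m/s


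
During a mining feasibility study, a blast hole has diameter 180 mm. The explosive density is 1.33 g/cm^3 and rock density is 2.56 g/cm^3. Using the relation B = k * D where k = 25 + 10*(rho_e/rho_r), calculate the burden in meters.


First, compute k:
rho_e / rho_r = 1.33 / 2.56 = 0.51953125
k = 25 + 10 * 0.51953125 = 30.1953125
Then, compute burden:
B = k * D / 1000 = 30.1953125 * 180 / 1000
= 5435.15625 / 1000
= 5.4352 m

5.4352 m


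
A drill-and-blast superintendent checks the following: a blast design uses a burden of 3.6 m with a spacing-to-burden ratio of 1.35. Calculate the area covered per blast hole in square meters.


First, find the spacing:
Spacing = burden * ratio = 3.6 * 1.35
= 4.86 m
Then, calculate the area:
Area = burden * spacing = 3.6 * 4.86
= 17.496 m^2

17.496 m^2


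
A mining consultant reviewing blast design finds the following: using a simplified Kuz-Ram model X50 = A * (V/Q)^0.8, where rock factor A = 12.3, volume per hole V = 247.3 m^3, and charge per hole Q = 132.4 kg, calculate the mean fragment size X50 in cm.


Compute V/Q:
V/Q = 247.3 / 132.4 = 1.867824773
Raise to the power 0.8:
(V/Q)^0.8 = 1.867824773^0.8 = 1.648423909
Multiply by A:
X50 = 12.3 * 1.648423909
= 20.2756 cm

20.2756 cm


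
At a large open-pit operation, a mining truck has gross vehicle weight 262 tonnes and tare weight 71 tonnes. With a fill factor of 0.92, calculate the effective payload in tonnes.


Maximum payload = gross - tare
= 262 - 71 = 191 tonnes
Effective payload = max payload * fill factor
= 191 * 0.92
= 175.72 tonnes

175.72 tonnes


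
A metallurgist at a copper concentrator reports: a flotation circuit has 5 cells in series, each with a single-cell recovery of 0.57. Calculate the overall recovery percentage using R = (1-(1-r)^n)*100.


Complement of single-cell recovery:
1 - r = 1 - 0.57 = 0.43
Raise to power n:
(1 - r)^5 = 0.43^5 = 0.0147008443
Overall recovery:
R = (1 - 0.0147008443) * 100
= 98.5299%

98.5299%


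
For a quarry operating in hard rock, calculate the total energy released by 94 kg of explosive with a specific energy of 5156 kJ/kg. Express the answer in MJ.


Energy = mass * specific_energy / 1000
= 94 * 5156 / 1000
= 484664 / 1000
= 484.664 MJ

484.664 MJ


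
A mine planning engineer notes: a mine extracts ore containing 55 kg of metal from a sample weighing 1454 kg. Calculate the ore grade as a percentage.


3.7827%

Ore grade = (metal mass / ore mass) * 100
= (55 / 1454) * 100
= 0.03782668501 * 100
= 3.7827%


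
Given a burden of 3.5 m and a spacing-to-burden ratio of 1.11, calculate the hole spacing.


Spacing = burden * ratio
= 3.5 * 1.11
= 3.885 m

3.885 m


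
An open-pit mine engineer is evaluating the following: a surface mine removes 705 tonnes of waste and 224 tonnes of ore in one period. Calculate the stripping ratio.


3.1473

Stripping ratio = waste tonnage / ore tonnage
= 705 / 224
= 3.1473


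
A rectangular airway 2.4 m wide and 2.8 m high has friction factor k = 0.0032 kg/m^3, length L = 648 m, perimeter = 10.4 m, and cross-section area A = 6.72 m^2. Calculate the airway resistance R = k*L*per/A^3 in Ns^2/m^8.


Compute the numerator:
k * L * per = 0.0032 * 648 * 10.4
= 21.56544
Compute the denominator:
A^3 = 6.72^3 = 303.464448
Resistance:
R = 21.56544 / 303.464448
= 0.0711 Ns^2/m^8

0.0711 Ns^2/m^8


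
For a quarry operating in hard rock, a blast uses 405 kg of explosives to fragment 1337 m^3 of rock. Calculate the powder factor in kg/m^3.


Powder factor = explosive mass / rock volume
= 405 / 1337
= 0.3029 kg/m^3

0.3029 kg/m^3


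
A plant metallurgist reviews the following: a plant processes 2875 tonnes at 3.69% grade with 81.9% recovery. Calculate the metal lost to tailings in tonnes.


Total metal in feed:
= 2875 * 3.69 / 100 = 106.0875 tonnes
Metal recovered:
= 106.0875 * 81.9 / 100 = 86.8856625 tonnes
Metal lost to tailings:
= 106.0875 - 86.8856625
= 19.2018 tonnes

19.2018 tonnes


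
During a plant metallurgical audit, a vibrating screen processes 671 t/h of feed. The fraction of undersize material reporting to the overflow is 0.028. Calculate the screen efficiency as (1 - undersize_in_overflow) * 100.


97.2%

Screen efficiency = (1 - fraction of undersize in overflow) * 100
= (1 - 0.028) * 100
= 0.972 * 100
= 97.2%


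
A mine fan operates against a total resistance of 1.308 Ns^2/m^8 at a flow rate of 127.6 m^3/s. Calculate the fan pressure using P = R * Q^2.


21296.5421 Pa

Compute Q^2:
Q^2 = 127.6^2 = 16281.76
Compute pressure:
P = R * Q^2 = 1.308 * 16281.76
= 21296.5421 Pa


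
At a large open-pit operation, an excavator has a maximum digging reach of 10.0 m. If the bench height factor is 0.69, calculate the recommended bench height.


6.9 m

Bench height = reach * factor
= 10.0 * 0.69
= 6.9 m


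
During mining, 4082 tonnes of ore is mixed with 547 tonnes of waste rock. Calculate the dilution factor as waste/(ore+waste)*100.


Total material = ore + waste
= 4082 + 547 = 4629 tonnes
Dilution = waste / total * 100
= 547 / 4629 * 100
= 0.1181680709 * 100
= 11.8168%

11.8168%


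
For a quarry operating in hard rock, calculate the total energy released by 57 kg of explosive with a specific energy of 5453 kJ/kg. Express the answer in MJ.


Energy = mass * specific_energy / 1000
= 57 * 5453 / 1000
= 310821 / 1000
= 310.821 MJ

310.821 MJ


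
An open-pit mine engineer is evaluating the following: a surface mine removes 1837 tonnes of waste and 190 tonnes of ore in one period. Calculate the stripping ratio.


Stripping ratio = waste tonnage / ore tonnage
= 1837 / 190
= 9.6684

9.6684


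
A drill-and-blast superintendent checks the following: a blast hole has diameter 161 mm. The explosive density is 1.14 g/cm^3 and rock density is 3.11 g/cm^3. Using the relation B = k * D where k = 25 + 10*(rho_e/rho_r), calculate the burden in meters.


4.6152 m

First, compute k:
rho_e / rho_r = 1.14 / 3.11 = 0.3665594855
k = 25 + 10 * 0.3665594855 = 28.66559486
Then, compute burden:
B = k * D / 1000 = 28.66559486 * 161 / 1000
= 4615.160772 / 1000
= 4.6152 m


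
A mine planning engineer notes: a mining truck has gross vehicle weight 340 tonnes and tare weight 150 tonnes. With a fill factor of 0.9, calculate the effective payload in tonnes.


171.0 tonnes

Maximum payload = gross - tare
= 340 - 150 = 190 tonnes
Effective payload = max payload * fill factor
= 190 * 0.9
= 171.0 tonnes
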